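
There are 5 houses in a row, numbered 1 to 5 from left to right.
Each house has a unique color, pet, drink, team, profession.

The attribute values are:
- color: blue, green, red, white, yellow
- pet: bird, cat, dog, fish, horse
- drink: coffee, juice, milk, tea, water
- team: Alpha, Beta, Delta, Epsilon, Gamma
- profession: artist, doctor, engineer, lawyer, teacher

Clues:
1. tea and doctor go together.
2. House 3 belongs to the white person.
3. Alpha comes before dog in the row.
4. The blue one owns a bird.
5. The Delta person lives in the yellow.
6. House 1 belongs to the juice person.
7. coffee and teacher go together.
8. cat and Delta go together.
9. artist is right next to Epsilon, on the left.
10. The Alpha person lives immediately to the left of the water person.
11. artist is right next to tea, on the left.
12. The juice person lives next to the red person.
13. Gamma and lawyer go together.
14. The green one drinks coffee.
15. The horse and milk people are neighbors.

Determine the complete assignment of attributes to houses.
Solution:

House | Color | Pet | Drink | Team | Profession
-----------------------------------------------
  1   | yellow | cat | juice | Delta | artist
  2   | red | horse | tea | Epsilon | doctor
  3   | white | fish | milk | Alpha | engineer
  4   | blue | bird | water | Gamma | lawyer
  5   | green | dog | coffee | Beta | teacher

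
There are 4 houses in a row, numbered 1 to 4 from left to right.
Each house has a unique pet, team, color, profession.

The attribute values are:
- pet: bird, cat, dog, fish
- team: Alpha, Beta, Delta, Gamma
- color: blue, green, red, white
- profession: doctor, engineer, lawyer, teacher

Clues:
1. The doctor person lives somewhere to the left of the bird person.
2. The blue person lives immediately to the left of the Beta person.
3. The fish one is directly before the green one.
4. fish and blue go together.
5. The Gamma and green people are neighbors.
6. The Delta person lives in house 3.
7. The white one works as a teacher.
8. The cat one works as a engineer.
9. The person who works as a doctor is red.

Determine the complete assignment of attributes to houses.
Solution:

House | Pet | Team | Color | Profession
---------------------------------------
  1   | fish | Gamma | blue | lawyer
  2   | cat | Beta | green | engineer
  3   | dog | Delta | red | doctor
  4   | bird | Alpha | white | teacher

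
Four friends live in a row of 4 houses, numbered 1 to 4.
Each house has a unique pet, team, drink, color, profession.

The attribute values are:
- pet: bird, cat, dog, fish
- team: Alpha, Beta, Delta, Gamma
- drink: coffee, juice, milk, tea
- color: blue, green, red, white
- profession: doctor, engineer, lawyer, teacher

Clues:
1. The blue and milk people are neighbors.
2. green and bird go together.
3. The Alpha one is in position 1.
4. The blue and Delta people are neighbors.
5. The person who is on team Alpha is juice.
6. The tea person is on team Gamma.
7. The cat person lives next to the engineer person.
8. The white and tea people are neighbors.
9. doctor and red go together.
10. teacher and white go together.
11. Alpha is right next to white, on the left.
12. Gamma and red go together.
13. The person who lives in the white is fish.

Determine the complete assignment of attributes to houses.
Solution:

House | Pet | Team | Drink | Color | Profession
-----------------------------------------------
  1   | dog | Alpha | juice | blue | lawyer
  2   | fish | Delta | milk | white | teacher
  3   | cat | Gamma | tea | red | doctor
  4   | bird | Beta | coffee | green | engineer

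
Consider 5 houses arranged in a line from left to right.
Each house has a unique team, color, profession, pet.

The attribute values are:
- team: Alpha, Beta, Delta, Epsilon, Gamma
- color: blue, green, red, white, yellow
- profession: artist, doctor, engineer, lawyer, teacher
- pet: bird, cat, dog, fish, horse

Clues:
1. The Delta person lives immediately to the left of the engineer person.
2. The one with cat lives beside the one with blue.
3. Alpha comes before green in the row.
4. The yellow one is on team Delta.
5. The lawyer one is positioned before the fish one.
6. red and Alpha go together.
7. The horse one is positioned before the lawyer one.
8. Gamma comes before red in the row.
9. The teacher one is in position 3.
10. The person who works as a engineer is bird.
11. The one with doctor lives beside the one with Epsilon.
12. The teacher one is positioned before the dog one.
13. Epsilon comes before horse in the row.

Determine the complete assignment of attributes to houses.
Solution:

House | Team | Color | Profession | Pet
---------------------------------------
  1   | Delta | yellow | doctor | cat
  2   | Epsilon | blue | engineer | bird
  3   | Gamma | white | teacher | horse
  4   | Alpha | red | lawyer | dog
  5   | Beta | green | artist | fish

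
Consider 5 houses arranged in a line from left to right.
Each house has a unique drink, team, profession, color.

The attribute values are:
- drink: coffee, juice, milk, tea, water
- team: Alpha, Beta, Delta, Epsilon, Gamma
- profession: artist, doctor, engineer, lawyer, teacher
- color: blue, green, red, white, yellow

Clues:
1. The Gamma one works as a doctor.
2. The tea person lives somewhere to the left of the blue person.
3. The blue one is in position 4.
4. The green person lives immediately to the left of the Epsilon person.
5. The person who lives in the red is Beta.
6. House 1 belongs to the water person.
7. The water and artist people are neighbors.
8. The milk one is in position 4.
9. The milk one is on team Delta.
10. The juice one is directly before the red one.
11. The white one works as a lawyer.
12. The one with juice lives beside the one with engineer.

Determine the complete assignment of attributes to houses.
Solution:

House | Drink | Team | Profession | Color
-----------------------------------------
  1   | water | Gamma | doctor | green
  2   | juice | Epsilon | artist | yellow
  3   | tea | Beta | engineer | red
  4   | milk | Delta | teacher | blue
  5   | coffee | Alpha | lawyer | white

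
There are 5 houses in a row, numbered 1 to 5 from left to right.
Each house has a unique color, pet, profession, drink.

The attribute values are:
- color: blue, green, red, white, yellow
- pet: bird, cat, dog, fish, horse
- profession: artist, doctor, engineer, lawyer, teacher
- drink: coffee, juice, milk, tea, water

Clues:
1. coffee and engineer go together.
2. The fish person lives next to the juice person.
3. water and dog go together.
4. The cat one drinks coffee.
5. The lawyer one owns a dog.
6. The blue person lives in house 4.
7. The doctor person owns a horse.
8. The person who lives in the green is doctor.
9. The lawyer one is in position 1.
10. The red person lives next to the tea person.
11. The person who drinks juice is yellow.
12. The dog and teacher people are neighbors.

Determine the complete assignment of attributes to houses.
Solution:

House | Color | Pet | Profession | Drink
----------------------------------------
  1   | red | dog | lawyer | water
  2   | white | fish | teacher | tea
  3   | yellow | bird | artist | juice
  4   | blue | cat | engineer | coffee
  5   | green | horse | doctor | milk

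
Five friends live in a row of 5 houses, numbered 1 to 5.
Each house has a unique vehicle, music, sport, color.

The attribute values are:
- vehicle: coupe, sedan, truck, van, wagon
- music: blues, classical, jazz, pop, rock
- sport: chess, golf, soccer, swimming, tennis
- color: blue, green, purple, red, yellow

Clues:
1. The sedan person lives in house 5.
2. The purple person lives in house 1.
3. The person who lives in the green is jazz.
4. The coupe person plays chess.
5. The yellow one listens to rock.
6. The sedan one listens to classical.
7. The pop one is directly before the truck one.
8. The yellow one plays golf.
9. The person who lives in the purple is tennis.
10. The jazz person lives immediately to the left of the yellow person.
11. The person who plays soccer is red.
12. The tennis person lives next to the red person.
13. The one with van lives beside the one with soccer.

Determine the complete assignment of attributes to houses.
Solution:

House | Vehicle | Music | Sport | Color
---------------------------------------
  1   | van | pop | tennis | purple
  2   | truck | blues | soccer | red
  3   | coupe | jazz | chess | green
  4   | wagon | rock | golf | yellow
  5   | sedan | classical | swimming | blue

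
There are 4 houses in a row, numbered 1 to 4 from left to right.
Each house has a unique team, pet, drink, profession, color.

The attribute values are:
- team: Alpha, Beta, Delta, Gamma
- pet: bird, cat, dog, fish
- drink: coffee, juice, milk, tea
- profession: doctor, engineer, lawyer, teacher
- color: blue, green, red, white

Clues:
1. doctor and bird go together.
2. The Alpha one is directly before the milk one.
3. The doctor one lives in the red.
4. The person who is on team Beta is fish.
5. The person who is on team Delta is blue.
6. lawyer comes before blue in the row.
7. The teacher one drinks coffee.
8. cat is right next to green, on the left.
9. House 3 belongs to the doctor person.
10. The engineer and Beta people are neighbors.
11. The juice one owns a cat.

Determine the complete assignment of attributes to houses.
Solution:

House | Team | Pet | Drink | Profession | Color
-----------------------------------------------
  1   | Alpha | cat | juice | engineer | white
  2   | Beta | fish | milk | lawyer | green
  3   | Gamma | bird | tea | doctor | red
  4   | Delta | dog | coffee | teacher | blue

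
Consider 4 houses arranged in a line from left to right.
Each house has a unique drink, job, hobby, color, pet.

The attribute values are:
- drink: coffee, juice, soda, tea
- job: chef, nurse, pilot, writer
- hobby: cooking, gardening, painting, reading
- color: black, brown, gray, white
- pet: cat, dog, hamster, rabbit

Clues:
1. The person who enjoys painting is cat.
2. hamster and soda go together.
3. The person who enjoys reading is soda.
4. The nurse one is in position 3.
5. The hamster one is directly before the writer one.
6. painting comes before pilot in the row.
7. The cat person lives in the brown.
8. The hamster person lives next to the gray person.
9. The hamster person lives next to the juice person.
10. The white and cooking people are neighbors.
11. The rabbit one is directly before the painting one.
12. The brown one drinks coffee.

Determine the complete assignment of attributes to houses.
Solution:

House | Drink | Job | Hobby | Color | Pet
-----------------------------------------
  1   | soda | chef | reading | white | hamster
  2   | juice | writer | cooking | gray | rabbit
  3   | coffee | nurse | painting | brown | cat
  4   | tea | pilot | gardening | black | dog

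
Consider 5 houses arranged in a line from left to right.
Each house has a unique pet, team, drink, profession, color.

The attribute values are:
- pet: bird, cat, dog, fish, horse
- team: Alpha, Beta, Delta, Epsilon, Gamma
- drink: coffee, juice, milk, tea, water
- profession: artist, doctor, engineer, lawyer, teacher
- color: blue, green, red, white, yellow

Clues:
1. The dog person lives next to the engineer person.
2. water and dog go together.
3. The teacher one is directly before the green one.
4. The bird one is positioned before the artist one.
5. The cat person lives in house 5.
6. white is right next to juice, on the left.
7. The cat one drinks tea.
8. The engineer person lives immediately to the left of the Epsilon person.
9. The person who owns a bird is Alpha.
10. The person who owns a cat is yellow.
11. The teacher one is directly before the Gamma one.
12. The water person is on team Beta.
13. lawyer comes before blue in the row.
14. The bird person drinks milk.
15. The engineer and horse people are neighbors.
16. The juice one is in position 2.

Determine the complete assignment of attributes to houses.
Solution:

House | Pet | Team | Drink | Profession | Color
-----------------------------------------------
  1   | dog | Beta | water | teacher | white
  2   | fish | Gamma | juice | engineer | green
  3   | horse | Epsilon | coffee | lawyer | red
  4   | bird | Alpha | milk | doctor | blue
  5   | cat | Delta | tea | artist | yellow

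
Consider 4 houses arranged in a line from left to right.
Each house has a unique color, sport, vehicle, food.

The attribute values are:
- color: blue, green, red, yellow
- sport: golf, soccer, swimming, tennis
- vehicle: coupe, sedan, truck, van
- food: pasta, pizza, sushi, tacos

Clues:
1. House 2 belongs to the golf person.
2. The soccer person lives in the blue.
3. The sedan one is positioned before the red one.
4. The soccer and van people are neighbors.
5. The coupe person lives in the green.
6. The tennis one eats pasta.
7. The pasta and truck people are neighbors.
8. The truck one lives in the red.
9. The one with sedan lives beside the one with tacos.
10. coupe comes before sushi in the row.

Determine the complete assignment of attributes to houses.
Solution:

House | Color | Sport | Vehicle | Food
--------------------------------------
  1   | blue | soccer | sedan | pizza
  2   | yellow | golf | van | tacos
  3   | green | tennis | coupe | pasta
  4   | red | swimming | truck | sushi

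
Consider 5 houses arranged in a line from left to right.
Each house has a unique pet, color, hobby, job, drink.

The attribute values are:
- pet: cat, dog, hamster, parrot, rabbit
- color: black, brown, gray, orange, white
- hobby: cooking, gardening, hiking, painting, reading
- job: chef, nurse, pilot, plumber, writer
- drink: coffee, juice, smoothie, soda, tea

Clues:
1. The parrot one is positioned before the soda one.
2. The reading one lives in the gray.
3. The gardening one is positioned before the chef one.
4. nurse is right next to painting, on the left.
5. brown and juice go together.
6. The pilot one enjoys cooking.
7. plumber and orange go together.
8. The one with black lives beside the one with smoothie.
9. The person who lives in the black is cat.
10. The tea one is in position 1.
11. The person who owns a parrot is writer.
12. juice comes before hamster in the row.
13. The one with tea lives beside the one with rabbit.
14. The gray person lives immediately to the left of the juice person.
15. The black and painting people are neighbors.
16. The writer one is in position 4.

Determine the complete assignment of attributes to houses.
Solution:

House | Pet | Color | Hobby | Job | Drink
-----------------------------------------
  1   | cat | black | gardening | nurse | tea
  2   | rabbit | orange | painting | plumber | smoothie
  3   | dog | gray | reading | chef | coffee
  4   | parrot | brown | hiking | writer | juice
  5   | hamster | white | cooking | pilot | soda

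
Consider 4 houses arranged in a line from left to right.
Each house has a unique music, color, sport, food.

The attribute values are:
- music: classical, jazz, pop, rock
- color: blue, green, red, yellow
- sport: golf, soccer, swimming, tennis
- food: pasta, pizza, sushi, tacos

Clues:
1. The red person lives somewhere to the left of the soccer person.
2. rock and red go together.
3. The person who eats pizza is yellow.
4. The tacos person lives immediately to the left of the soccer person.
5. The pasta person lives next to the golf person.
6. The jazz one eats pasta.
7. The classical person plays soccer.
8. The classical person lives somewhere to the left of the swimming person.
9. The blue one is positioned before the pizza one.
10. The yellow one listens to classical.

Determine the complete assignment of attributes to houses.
Solution:

House | Music | Color | Sport | Food
------------------------------------
  1   | jazz | blue | tennis | pasta
  2   | rock | red | golf | tacos
  3   | classical | yellow | soccer | pizza
  4   | pop | green | swimming | sushi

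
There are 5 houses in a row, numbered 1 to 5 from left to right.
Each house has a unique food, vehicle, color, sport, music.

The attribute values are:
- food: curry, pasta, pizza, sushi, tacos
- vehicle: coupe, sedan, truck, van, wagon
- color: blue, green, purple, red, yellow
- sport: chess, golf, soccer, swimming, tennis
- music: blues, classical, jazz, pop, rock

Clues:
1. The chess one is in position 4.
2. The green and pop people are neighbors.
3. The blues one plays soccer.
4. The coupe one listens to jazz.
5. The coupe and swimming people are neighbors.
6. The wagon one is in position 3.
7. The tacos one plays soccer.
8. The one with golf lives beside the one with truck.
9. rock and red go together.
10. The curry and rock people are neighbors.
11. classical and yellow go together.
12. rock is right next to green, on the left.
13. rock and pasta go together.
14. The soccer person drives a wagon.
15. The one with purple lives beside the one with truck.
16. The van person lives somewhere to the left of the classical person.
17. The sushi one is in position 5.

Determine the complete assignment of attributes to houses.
Solution:

House | Food | Vehicle | Color | Sport | Music
----------------------------------------------
  1   | curry | coupe | purple | golf | jazz
  2   | pasta | truck | red | swimming | rock
  3   | tacos | wagon | green | soccer | blues
  4   | pizza | van | blue | chess | pop
  5   | sushi | sedan | yellow | tennis | classical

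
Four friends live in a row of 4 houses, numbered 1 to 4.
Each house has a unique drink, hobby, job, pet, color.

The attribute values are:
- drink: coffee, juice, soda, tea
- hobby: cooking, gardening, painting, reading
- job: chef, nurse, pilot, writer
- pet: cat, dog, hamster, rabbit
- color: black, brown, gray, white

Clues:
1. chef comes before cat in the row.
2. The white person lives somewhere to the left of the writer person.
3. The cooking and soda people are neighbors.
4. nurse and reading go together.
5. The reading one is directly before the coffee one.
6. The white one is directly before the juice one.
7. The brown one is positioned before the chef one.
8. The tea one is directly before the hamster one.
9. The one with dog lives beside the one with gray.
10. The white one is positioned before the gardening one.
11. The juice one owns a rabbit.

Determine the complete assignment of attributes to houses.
Solution:

House | Drink | Hobby | Job | Pet | Color
-----------------------------------------
  1   | tea | reading | nurse | dog | brown
  2   | coffee | cooking | chef | hamster | gray
  3   | soda | painting | pilot | cat | white
  4   | juice | gardening | writer | rabbit | black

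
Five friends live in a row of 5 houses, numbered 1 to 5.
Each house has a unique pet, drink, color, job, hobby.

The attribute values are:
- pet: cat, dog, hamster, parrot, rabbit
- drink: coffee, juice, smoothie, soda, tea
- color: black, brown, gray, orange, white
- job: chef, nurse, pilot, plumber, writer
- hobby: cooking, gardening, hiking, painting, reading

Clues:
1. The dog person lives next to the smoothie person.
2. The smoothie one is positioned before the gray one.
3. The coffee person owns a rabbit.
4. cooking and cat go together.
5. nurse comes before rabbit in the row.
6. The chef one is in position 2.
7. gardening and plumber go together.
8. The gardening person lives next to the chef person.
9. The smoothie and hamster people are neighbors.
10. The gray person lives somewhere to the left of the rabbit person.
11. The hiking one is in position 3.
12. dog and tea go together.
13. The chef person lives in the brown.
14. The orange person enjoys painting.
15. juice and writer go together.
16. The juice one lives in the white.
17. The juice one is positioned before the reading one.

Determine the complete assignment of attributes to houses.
Solution:

House | Pet | Drink | Color | Job | Hobby
-----------------------------------------
  1   | dog | tea | black | plumber | gardening
  2   | cat | smoothie | brown | chef | cooking
  3   | hamster | juice | white | writer | hiking
  4   | parrot | soda | gray | nurse | reading
  5   | rabbit | coffee | orange | pilot | painting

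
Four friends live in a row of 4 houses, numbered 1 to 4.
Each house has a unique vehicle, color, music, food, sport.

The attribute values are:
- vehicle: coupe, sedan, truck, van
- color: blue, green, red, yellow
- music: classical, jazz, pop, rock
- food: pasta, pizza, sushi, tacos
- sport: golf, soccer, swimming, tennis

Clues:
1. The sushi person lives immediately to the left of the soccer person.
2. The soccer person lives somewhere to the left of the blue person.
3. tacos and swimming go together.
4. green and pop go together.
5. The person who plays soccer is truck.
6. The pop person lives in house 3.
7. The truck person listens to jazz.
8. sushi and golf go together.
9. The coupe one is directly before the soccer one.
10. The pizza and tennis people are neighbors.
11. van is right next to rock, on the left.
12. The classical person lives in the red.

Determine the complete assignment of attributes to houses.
Solution:

House | Vehicle | Color | Music | Food | Sport
----------------------------------------------
  1   | coupe | red | classical | sushi | golf
  2   | truck | yellow | jazz | pizza | soccer
  3   | van | green | pop | pasta | tennis
  4   | sedan | blue | rock | tacos | swimming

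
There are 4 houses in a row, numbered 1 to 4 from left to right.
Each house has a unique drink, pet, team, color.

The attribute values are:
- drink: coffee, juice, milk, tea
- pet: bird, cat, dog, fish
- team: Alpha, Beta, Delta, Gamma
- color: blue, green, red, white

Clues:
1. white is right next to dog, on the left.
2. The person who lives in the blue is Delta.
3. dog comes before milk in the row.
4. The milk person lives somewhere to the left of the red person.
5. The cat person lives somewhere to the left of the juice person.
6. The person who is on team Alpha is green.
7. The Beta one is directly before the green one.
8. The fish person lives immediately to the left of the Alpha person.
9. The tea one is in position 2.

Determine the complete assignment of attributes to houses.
Solution:

House | Drink | Pet | Team | Color
----------------------------------
  1   | coffee | fish | Beta | white
  2   | tea | dog | Alpha | green
  3   | milk | cat | Delta | blue
  4   | juice | bird | Gamma | red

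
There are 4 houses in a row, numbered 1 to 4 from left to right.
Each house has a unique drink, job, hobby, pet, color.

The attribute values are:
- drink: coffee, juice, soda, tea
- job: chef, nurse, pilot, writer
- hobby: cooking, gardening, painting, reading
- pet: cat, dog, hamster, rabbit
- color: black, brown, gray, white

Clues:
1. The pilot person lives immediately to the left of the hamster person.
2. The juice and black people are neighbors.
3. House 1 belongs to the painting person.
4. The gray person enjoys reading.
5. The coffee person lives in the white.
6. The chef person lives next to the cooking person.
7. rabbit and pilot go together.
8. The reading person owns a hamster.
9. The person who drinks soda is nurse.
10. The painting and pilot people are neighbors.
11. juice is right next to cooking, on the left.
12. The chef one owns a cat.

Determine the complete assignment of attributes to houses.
Solution:

House | Drink | Job | Hobby | Pet | Color
-----------------------------------------
  1   | juice | chef | painting | cat | brown
  2   | tea | pilot | cooking | rabbit | black
  3   | soda | nurse | reading | hamster | gray
  4   | coffee | writer | gardening | dog | white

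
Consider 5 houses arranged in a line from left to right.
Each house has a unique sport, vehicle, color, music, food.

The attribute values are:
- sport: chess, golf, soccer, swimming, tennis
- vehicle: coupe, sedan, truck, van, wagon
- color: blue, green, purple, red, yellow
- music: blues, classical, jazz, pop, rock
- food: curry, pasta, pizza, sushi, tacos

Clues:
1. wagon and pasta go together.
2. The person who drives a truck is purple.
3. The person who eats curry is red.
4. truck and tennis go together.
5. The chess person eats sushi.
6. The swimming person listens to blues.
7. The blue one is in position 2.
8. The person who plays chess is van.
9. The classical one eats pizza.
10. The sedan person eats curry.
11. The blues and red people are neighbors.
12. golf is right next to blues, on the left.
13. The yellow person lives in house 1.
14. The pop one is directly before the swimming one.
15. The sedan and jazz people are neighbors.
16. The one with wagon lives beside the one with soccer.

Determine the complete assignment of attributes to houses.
Solution:

House | Sport | Vehicle | Color | Music | Food
----------------------------------------------
  1   | golf | coupe | yellow | pop | tacos
  2   | swimming | wagon | blue | blues | pasta
  3   | soccer | sedan | red | rock | curry
  4   | chess | van | green | jazz | sushi
  5   | tennis | truck | purple | classical | pizza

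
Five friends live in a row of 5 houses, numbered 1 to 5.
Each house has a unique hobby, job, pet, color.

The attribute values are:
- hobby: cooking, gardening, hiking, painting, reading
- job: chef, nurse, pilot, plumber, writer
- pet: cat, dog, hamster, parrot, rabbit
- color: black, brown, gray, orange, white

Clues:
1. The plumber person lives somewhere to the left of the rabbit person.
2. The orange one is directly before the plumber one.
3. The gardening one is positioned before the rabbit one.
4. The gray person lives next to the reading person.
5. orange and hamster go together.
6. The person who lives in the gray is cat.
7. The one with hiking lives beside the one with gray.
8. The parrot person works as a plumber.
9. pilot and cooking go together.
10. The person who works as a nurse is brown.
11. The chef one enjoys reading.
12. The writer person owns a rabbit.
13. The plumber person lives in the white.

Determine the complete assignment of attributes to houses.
Solution:

House | Hobby | Job | Pet | Color
---------------------------------
  1   | hiking | nurse | dog | brown
  2   | cooking | pilot | cat | gray
  3   | reading | chef | hamster | orange
  4   | gardening | plumber | parrot | white
  5   | painting | writer | rabbit | black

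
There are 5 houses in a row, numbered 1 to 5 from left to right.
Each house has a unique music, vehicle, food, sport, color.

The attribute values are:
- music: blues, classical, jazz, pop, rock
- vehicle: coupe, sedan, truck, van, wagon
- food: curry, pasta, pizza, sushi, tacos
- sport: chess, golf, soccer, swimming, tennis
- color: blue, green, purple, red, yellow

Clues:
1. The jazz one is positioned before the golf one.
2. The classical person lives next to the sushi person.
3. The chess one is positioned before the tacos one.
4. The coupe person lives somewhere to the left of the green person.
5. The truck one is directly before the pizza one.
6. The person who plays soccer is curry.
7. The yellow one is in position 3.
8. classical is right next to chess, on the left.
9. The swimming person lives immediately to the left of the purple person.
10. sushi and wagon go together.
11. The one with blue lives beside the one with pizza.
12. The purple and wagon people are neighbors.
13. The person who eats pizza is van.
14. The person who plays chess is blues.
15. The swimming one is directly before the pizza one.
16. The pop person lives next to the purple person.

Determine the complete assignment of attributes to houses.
Solution:

House | Music | Vehicle | Food | Sport | Color
----------------------------------------------
  1   | pop | truck | pasta | swimming | blue
  2   | classical | van | pizza | tennis | purple
  3   | blues | wagon | sushi | chess | yellow
  4   | jazz | coupe | curry | soccer | red
  5   | rock | sedan | tacos | golf | green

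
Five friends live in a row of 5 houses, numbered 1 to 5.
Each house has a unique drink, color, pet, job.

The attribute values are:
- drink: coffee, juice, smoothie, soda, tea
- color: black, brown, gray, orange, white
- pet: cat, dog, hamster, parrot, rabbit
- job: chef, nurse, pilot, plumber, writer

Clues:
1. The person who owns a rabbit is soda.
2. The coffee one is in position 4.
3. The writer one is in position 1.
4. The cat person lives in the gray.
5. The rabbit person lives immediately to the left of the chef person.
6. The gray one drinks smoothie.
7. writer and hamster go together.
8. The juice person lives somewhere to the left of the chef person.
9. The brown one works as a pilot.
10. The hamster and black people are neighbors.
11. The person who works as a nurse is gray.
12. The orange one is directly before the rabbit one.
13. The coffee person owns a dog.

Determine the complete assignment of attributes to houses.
Solution:

House | Drink | Color | Pet | Job
---------------------------------
  1   | juice | orange | hamster | writer
  2   | soda | black | rabbit | plumber
  3   | tea | white | parrot | chef
  4   | coffee | brown | dog | pilot
  5   | smoothie | gray | cat | nurse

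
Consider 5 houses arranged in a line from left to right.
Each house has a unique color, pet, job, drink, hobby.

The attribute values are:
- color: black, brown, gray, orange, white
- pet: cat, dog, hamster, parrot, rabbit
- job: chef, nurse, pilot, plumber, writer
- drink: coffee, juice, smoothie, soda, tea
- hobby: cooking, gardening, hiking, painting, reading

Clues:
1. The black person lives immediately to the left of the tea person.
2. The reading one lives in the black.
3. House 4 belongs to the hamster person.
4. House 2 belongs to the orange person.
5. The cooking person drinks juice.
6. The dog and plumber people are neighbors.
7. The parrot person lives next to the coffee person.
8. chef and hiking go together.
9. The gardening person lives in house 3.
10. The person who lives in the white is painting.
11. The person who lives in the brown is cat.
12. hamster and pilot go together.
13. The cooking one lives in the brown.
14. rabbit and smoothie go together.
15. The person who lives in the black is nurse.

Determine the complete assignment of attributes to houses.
Solution:

House | Color | Pet | Job | Drink | Hobby
-----------------------------------------
  1   | black | rabbit | nurse | smoothie | reading
  2   | orange | dog | chef | tea | hiking
  3   | gray | parrot | plumber | soda | gardening
  4   | white | hamster | pilot | coffee | painting
  5   | brown | cat | writer | juice | cooking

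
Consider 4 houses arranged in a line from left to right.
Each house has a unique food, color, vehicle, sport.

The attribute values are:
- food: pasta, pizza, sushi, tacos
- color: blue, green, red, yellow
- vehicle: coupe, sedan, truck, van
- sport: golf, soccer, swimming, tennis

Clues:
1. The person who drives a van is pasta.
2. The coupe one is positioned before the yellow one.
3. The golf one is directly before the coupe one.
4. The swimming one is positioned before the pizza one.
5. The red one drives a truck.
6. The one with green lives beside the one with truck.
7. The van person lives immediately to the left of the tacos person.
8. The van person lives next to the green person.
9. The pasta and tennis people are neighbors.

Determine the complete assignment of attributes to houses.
Solution:

House | Food | Color | Vehicle | Sport
--------------------------------------
  1   | pasta | blue | van | golf
  2   | tacos | green | coupe | tennis
  3   | sushi | red | truck | swimming
  4   | pizza | yellow | sedan | soccer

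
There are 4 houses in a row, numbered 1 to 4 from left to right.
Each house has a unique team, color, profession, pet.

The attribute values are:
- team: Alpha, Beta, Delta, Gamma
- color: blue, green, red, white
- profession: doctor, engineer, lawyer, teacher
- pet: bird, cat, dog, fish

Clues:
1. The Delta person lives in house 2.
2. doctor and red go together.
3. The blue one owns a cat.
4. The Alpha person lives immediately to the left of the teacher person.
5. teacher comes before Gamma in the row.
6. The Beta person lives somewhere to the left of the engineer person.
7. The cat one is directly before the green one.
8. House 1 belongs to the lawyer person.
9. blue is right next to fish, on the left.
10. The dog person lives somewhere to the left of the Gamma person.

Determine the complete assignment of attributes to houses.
Solution:

House | Team | Color | Profession | Pet
---------------------------------------
  1   | Alpha | blue | lawyer | cat
  2   | Delta | green | teacher | fish
  3   | Beta | red | doctor | dog
  4   | Gamma | white | engineer | bird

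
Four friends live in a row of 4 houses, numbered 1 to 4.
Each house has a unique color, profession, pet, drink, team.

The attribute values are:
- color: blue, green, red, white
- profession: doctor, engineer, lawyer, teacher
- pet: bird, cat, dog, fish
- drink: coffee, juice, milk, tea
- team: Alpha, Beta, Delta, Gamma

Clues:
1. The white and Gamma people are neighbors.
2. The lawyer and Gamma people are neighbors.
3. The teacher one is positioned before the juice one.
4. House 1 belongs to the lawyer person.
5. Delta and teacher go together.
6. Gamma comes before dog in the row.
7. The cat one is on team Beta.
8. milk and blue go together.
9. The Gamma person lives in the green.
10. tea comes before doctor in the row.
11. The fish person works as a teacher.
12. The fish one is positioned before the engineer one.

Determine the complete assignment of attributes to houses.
Solution:

House | Color | Profession | Pet | Drink | Team
-----------------------------------------------
  1   | white | lawyer | cat | tea | Beta
  2   | green | doctor | bird | coffee | Gamma
  3   | blue | teacher | fish | milk | Delta
  4   | red | engineer | dog | juice | Alpha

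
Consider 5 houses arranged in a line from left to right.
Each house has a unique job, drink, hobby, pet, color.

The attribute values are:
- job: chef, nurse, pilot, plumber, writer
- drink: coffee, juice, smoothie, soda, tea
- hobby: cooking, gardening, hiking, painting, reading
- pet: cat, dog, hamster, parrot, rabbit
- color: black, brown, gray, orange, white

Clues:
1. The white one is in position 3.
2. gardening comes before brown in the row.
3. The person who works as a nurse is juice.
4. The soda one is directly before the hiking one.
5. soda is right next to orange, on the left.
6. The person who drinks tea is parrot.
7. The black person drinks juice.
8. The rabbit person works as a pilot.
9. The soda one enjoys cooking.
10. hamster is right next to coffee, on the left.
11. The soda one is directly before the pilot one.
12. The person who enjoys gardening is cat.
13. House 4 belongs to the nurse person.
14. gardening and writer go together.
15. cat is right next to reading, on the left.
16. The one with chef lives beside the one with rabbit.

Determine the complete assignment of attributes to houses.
Solution:

House | Job | Drink | Hobby | Pet | Color
-----------------------------------------
  1   | chef | soda | cooking | hamster | gray
  2   | pilot | coffee | hiking | rabbit | orange
  3   | writer | smoothie | gardening | cat | white
  4   | nurse | juice | reading | dog | black
  5   | plumber | tea | painting | parrot | brown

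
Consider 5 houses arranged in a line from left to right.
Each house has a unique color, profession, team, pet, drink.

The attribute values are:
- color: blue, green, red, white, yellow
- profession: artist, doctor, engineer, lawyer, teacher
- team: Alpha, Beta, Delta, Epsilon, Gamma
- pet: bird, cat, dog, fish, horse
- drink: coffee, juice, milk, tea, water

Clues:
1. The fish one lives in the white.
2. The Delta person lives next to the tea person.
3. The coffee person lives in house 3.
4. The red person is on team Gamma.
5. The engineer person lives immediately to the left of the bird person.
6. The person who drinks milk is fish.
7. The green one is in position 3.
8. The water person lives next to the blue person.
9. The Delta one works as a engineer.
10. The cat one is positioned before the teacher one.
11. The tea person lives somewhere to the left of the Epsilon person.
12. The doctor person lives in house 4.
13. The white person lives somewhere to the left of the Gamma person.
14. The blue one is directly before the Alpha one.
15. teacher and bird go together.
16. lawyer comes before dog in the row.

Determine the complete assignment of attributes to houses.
Solution:

House | Color | Profession | Team | Pet | Drink
-----------------------------------------------
  1   | yellow | engineer | Delta | cat | water
  2   | blue | teacher | Beta | bird | tea
  3   | green | lawyer | Alpha | horse | coffee
  4   | white | doctor | Epsilon | fish | milk
  5   | red | artist | Gamma | dog | juice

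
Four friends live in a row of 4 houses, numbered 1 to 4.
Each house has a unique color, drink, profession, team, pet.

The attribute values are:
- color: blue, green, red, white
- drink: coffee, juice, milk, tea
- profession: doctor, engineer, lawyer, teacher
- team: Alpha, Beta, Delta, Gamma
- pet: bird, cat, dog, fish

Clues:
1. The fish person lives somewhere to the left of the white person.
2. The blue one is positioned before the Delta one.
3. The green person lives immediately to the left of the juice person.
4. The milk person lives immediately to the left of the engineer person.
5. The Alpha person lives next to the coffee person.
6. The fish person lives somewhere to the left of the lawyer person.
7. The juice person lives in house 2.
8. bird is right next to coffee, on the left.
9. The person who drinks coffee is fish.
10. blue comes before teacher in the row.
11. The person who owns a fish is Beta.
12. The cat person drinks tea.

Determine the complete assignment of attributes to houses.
Solution:

House | Color | Drink | Profession | Team | Pet
-----------------------------------------------
  1   | green | milk | doctor | Gamma | dog
  2   | blue | juice | engineer | Alpha | bird
  3   | red | coffee | teacher | Beta | fish
  4   | white | tea | lawyer | Delta | cat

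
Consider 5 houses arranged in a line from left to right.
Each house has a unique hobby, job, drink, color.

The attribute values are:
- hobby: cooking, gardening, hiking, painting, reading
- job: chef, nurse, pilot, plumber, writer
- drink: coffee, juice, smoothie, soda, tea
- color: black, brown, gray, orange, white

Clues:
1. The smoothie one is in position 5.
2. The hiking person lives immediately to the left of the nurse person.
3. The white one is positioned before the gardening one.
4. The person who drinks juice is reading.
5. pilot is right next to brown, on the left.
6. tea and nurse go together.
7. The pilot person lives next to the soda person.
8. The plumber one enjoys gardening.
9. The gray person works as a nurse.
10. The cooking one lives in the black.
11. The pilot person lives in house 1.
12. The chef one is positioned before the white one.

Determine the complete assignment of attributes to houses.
Solution:

House | Hobby | Job | Drink | Color
-----------------------------------
  1   | cooking | pilot | coffee | black
  2   | hiking | chef | soda | brown
  3   | painting | nurse | tea | gray
  4   | reading | writer | juice | white
  5   | gardening | plumber | smoothie | orange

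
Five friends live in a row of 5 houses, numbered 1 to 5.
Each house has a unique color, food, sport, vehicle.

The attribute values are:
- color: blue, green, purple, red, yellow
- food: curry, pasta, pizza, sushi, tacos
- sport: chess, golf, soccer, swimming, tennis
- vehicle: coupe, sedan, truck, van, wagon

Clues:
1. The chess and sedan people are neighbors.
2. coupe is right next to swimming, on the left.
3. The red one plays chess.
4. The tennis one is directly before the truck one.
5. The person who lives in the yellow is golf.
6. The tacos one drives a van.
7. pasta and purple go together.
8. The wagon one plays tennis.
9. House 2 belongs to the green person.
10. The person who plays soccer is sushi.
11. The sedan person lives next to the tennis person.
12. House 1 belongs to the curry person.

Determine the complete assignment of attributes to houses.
Solution:

House | Color | Food | Sport | Vehicle
--------------------------------------
  1   | red | curry | chess | coupe
  2   | green | pizza | swimming | sedan
  3   | purple | pasta | tennis | wagon
  4   | blue | sushi | soccer | truck
  5   | yellow | tacos | golf | van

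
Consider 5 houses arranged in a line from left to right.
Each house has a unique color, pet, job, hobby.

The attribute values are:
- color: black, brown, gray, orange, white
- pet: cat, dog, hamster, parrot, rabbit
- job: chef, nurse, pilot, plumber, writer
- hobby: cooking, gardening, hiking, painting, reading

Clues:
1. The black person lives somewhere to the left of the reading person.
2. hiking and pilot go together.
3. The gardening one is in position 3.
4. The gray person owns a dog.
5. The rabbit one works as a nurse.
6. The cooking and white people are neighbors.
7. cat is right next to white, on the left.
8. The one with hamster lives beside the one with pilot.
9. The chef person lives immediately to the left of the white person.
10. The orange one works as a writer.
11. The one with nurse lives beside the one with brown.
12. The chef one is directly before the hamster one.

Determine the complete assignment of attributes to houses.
Solution:

House | Color | Pet | Job | Hobby
---------------------------------
  1   | black | rabbit | nurse | painting
  2   | brown | cat | chef | cooking
  3   | white | hamster | plumber | gardening
  4   | gray | dog | pilot | hiking
  5   | orange | parrot | writer | reading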